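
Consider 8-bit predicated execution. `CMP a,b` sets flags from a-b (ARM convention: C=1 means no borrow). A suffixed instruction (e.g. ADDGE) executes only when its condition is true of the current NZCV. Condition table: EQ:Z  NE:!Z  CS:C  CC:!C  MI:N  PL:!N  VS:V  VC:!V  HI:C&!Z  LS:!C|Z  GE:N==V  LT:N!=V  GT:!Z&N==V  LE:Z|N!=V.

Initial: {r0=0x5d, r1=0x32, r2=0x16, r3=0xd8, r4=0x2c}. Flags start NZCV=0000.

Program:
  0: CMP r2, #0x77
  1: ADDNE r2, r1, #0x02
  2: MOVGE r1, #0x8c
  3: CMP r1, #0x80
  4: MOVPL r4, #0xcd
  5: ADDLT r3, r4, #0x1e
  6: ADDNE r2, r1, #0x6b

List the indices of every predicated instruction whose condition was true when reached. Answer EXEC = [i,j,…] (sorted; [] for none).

[0] flags=1000 → (cmp)
[1] flags=1000 NE?T → r2=0x34
[2] flags=1000 GE?F → skip
[3] flags=1001 → (cmp)
[4] flags=1001 PL?F → skip
[5] flags=1001 LT?F → skip
[6] flags=1001 NE?T → r2=0x9d

EXEC = [1,6]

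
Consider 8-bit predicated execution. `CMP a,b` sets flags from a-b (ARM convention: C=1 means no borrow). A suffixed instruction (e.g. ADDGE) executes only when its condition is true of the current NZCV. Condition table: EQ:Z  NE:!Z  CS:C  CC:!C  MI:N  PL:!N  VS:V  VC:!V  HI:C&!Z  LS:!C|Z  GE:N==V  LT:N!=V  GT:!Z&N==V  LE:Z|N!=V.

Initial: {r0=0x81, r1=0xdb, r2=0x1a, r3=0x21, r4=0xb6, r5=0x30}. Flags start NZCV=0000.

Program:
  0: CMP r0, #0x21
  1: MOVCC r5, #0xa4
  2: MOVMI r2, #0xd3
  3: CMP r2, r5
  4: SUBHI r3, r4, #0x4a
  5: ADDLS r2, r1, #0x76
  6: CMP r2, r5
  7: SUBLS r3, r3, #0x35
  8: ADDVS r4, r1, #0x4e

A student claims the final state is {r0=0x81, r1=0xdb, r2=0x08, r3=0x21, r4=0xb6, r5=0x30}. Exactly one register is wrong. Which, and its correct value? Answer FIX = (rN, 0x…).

[0] flags=0011 → (cmp)
[1] flags=0011 CC?F → skip
[2] flags=0011 MI?F → skip
[3] flags=1000 → (cmp)
[4] flags=1000 HI?F → skip
[5] flags=1000 LS?T → r2=0x51
[6] flags=0010 → (cmp)
[7] flags=0010 LS?F → skip
[8] flags=0010 VS?F → skip

FIX = (r2, 0x51)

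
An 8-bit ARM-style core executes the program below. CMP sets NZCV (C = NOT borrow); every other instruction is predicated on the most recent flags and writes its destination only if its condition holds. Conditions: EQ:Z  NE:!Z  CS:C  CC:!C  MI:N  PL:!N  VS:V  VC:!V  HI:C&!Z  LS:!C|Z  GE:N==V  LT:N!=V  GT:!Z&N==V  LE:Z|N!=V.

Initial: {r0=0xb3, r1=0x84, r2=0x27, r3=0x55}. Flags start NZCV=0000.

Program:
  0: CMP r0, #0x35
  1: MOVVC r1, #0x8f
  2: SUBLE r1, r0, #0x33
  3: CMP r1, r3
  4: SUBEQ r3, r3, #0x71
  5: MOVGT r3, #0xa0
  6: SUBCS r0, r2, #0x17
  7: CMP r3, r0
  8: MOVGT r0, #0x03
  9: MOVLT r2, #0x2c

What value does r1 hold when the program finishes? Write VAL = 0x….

VAL = 0x80

0: ✓ CMP  NZCV=0011
1: · MOVVC
2: ✓ SUBLE  r1←0x80
3: ✓ CMP  NZCV=0011
4: · SUBEQ
5: · MOVGT
6: ✓ SUBCS  r0←0x10
7: ✓ CMP  NZCV=0010
8: ✓ MOVGT  r0←0x03
9: · MOVLT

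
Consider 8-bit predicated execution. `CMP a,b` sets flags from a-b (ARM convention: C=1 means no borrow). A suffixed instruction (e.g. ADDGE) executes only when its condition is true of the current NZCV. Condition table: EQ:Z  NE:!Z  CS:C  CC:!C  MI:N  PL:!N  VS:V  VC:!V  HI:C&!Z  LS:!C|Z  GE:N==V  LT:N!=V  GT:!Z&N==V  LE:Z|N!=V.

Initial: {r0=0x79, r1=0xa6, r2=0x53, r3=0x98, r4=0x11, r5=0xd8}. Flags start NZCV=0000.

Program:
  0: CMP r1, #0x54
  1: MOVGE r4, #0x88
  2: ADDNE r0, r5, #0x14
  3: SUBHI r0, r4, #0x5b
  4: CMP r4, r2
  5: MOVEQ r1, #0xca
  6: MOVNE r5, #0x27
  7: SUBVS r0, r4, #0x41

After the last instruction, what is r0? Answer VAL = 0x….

0: ✓ CMP  NZCV=0011
1: · MOVGE
2: ✓ ADDNE  r0←0xec
3: ✓ SUBHI  r0←0xb6
4: ✓ CMP  NZCV=1000
5: · MOVEQ
6: ✓ MOVNE  r5←0x27
7: · SUBVS

VAL = 0xb6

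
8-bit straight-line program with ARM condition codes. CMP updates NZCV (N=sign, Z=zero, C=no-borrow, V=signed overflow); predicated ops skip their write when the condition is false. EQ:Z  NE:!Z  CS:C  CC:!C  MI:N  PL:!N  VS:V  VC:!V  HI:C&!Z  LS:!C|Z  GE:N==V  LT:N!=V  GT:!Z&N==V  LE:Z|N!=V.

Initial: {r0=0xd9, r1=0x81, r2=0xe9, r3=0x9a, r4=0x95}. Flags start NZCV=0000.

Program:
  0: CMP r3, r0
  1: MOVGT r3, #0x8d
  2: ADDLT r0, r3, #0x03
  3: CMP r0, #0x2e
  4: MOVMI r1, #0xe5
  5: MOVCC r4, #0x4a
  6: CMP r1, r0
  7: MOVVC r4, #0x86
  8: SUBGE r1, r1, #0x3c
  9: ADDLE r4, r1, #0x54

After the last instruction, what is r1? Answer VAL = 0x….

[0] flags=1000 → (cmp)
[1] flags=1000 GT?F → skip
[2] flags=1000 LT?T → r0=0x9d
[3] flags=0011 → (cmp)
[4] flags=0011 MI?F → skip
[5] flags=0011 CC?F → skip
[6] flags=1000 → (cmp)
[7] flags=1000 VC?T → r4=0x86
[8] flags=1000 GE?F → skip
[9] flags=1000 LE?T → r4=0xd5

VAL = 0x81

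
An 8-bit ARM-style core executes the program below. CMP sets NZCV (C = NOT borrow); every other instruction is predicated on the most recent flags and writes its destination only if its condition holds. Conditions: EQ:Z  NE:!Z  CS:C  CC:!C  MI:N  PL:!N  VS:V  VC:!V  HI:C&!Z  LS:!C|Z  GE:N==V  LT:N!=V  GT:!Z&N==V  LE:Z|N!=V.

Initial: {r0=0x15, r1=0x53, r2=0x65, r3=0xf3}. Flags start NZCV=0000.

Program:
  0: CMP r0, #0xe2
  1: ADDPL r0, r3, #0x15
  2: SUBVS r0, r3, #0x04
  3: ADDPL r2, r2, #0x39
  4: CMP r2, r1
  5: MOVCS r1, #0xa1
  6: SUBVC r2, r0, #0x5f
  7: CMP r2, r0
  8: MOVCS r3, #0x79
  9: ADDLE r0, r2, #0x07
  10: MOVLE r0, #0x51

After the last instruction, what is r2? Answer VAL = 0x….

VAL = 0x9e

[0] flags=0000 → (cmp)
[1] flags=0000 PL?T → r0=0x08
[2] flags=0000 VS?F → skip
[3] flags=0000 PL?T → r2=0x9e
[4] flags=0011 → (cmp)
[5] flags=0011 CS?T → r1=0xa1
[6] flags=0011 VC?F → skip
[7] flags=1010 → (cmp)
[8] flags=1010 CS?T → r3=0x79
[9] flags=1010 LE?T → r0=0xa5
[10] flags=1010 LE?T → r0=0x51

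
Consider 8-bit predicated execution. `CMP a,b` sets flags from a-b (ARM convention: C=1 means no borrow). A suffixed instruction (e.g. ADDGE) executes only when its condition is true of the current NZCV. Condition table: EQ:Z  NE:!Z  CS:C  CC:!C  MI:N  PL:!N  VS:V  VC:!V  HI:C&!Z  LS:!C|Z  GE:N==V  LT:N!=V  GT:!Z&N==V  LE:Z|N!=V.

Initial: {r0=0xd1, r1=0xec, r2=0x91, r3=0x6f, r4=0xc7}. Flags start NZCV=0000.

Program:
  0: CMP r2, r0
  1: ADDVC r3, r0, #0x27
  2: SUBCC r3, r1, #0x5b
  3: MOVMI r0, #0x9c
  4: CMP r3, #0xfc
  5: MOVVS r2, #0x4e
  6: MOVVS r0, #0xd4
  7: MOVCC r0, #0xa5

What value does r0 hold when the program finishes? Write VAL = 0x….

VAL = 0xa5

0: ✓ CMP  NZCV=1000
1: ✓ ADDVC  r3←0xf8
2: ✓ SUBCC  r3←0x91
3: ✓ MOVMI  r0←0x9c
4: ✓ CMP  NZCV=1000
5: · MOVVS
6: · MOVVS
7: ✓ MOVCC  r0←0xa5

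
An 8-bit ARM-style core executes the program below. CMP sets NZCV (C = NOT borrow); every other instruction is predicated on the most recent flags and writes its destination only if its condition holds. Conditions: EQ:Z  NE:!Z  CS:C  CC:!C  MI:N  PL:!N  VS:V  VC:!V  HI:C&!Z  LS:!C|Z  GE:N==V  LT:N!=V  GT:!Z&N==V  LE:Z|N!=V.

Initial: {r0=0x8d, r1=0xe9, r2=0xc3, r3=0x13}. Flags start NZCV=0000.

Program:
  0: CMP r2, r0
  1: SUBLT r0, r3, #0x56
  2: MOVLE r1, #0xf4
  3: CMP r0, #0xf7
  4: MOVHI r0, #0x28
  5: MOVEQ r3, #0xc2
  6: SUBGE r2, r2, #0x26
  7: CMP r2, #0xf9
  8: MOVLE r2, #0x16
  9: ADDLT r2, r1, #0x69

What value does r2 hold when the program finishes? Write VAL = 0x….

VAL = 0x52

[0] flags=0010 → (cmp)
[1] flags=0010 LT?F → skip
[2] flags=0010 LE?F → skip
[3] flags=1000 → (cmp)
[4] flags=1000 HI?F → skip
[5] flags=1000 EQ?F → skip
[6] flags=1000 GE?F → skip
[7] flags=1000 → (cmp)
[8] flags=1000 LE?T → r2=0x16
[9] flags=1000 LT?T → r2=0x52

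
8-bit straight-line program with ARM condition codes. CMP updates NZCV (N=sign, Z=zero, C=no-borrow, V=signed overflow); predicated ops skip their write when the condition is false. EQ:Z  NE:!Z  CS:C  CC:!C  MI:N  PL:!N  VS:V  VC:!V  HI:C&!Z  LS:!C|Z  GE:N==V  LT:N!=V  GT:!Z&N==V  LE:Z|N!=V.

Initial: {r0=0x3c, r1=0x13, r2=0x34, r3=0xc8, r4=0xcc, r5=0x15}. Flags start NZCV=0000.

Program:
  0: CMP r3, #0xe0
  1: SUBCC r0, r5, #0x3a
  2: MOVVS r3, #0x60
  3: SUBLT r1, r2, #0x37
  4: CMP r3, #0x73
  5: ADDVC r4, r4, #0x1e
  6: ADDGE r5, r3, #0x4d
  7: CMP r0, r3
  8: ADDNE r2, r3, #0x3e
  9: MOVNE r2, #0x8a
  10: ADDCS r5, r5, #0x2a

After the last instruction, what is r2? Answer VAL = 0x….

0: ✓ CMP  NZCV=1000
1: ✓ SUBCC  r0←0xdb
2: · MOVVS
3: ✓ SUBLT  r1←0xfd
4: ✓ CMP  NZCV=0011
5: · ADDVC
6: · ADDGE
7: ✓ CMP  NZCV=0010
8: ✓ ADDNE  r2←0x06
9: ✓ MOVNE  r2←0x8a
10: ✓ ADDCS  r5←0x3f

VAL = 0x8a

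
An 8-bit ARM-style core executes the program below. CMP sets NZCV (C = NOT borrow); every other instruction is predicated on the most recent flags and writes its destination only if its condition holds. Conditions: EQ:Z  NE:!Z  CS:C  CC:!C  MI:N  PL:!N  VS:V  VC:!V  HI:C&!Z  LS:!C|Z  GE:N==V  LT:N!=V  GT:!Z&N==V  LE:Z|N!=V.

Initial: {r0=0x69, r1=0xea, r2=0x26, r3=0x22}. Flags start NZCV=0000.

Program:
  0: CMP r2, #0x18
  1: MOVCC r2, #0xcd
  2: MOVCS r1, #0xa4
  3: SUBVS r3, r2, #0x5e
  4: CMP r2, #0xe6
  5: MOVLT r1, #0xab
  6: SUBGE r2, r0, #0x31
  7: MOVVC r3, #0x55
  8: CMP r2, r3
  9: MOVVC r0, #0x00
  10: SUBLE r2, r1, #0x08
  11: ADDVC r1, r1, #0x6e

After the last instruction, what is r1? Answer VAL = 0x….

0: ✓ CMP  NZCV=0010
1: · MOVCC
2: ✓ MOVCS  r1←0xa4
3: · SUBVS
4: ✓ CMP  NZCV=0000
5: · MOVLT
6: ✓ SUBGE  r2←0x38
7: ✓ MOVVC  r3←0x55
8: ✓ CMP  NZCV=1000
9: ✓ MOVVC  r0←0x00
10: ✓ SUBLE  r2←0x9c
11: ✓ ADDVC  r1←0x12

VAL = 0x12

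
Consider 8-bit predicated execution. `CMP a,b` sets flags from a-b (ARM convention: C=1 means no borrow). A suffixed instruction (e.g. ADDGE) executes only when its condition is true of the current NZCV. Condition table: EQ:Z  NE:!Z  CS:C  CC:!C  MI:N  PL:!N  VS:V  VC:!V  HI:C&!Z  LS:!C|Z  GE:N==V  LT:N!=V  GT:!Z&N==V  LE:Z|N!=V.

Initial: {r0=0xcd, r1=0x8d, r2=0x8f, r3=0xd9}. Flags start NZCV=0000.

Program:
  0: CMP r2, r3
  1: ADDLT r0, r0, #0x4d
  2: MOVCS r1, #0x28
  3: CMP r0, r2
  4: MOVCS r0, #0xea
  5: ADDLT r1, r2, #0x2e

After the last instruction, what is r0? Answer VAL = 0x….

VAL = 0x1a

[0] flags=1000 → (cmp)
[1] flags=1000 LT?T → r0=0x1a
[2] flags=1000 CS?F → skip
[3] flags=1001 → (cmp)
[4] flags=1001 CS?F → skip
[5] flags=1001 LT?F → skip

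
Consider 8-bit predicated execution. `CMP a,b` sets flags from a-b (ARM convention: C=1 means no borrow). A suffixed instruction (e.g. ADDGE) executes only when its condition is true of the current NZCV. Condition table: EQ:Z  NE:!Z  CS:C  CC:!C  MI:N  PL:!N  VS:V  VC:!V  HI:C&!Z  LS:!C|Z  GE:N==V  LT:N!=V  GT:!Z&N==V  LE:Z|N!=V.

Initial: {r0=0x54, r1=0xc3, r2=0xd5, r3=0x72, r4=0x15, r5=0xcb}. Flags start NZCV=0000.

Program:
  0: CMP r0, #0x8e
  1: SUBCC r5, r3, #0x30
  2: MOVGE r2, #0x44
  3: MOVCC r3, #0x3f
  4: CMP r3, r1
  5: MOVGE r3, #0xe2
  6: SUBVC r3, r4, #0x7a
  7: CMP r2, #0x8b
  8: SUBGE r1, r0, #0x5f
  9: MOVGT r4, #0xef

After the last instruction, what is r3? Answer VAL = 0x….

[0] flags=1001 → (cmp)
[1] flags=1001 CC?T → r5=0x42
[2] flags=1001 GE?T → r2=0x44
[3] flags=1001 CC?T → r3=0x3f
[4] flags=0000 → (cmp)
[5] flags=0000 GE?T → r3=0xe2
[6] flags=0000 VC?T → r3=0x9b
[7] flags=1001 → (cmp)
[8] flags=1001 GE?T → r1=0xf5
[9] flags=1001 GT?T → r4=0xef

VAL = 0x9b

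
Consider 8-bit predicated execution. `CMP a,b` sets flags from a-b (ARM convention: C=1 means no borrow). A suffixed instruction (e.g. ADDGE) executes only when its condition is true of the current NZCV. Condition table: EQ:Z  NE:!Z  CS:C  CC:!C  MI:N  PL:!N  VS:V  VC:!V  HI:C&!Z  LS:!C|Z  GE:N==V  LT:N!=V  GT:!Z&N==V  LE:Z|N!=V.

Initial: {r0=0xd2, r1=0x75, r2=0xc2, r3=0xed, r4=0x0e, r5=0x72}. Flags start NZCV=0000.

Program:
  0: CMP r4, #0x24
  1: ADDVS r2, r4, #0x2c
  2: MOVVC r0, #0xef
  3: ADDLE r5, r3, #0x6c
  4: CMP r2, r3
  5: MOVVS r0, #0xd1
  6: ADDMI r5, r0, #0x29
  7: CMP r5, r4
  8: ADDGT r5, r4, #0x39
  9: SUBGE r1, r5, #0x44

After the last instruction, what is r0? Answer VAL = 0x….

VAL = 0xef

0: ✓ CMP  NZCV=1000
1: · ADDVS
2: ✓ MOVVC  r0←0xef
3: ✓ ADDLE  r5←0x59
4: ✓ CMP  NZCV=1000
5: · MOVVS
6: ✓ ADDMI  r5←0x18
7: ✓ CMP  NZCV=0010
8: ✓ ADDGT  r5←0x47
9: ✓ SUBGE  r1←0x03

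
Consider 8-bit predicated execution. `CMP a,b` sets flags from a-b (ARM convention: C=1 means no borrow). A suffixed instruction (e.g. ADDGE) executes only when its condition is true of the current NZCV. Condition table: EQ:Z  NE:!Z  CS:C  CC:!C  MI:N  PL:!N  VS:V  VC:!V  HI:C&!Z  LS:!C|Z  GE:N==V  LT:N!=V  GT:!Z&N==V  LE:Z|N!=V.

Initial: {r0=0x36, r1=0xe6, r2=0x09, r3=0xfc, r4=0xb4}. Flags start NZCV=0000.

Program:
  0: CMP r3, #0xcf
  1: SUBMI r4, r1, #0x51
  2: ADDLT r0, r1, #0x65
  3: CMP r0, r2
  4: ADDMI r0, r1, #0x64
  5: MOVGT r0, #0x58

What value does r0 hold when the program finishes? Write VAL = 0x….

VAL = 0x58

0: ✓ CMP  NZCV=0010
1: · SUBMI
2: · ADDLT
3: ✓ CMP  NZCV=0010
4: · ADDMI
5: ✓ MOVGT  r0←0x58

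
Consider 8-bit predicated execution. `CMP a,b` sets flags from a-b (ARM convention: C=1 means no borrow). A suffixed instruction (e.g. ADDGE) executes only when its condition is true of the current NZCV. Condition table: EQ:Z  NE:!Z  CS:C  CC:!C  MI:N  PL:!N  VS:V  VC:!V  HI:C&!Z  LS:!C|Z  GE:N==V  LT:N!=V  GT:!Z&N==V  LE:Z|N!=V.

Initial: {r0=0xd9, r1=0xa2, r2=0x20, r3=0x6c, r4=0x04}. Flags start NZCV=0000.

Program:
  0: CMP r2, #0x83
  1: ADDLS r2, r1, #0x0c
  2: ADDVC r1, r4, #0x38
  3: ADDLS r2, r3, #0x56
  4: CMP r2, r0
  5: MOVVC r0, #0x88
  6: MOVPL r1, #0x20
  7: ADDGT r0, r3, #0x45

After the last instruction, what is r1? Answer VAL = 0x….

VAL = 0xa2

[0] flags=1001 → (cmp)
[1] flags=1001 LS?T → r2=0xae
[2] flags=1001 VC?F → skip
[3] flags=1001 LS?T → r2=0xc2
[4] flags=1000 → (cmp)
[5] flags=1000 VC?T → r0=0x88
[6] flags=1000 PL?F → skip
[7] flags=1000 GT?F → skip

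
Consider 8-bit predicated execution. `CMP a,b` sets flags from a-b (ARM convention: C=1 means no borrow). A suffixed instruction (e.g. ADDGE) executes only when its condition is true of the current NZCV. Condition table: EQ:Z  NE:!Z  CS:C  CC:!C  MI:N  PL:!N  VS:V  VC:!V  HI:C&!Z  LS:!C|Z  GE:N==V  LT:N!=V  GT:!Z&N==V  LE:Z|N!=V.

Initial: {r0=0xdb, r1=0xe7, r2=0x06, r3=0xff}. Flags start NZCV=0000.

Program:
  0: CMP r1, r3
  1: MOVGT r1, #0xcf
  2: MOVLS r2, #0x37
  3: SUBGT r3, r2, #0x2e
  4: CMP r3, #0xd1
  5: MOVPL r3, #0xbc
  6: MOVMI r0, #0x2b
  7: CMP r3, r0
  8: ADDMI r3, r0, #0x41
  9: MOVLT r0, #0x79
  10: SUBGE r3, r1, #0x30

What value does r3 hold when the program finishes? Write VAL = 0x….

[0] flags=1000 → (cmp)
[1] flags=1000 GT?F → skip
[2] flags=1000 LS?T → r2=0x37
[3] flags=1000 GT?F → skip
[4] flags=0010 → (cmp)
[5] flags=0010 PL?T → r3=0xbc
[6] flags=0010 MI?F → skip
[7] flags=1000 → (cmp)
[8] flags=1000 MI?T → r3=0x1c
[9] flags=1000 LT?T → r0=0x79
[10] flags=1000 GE?F → skip

VAL = 0x1c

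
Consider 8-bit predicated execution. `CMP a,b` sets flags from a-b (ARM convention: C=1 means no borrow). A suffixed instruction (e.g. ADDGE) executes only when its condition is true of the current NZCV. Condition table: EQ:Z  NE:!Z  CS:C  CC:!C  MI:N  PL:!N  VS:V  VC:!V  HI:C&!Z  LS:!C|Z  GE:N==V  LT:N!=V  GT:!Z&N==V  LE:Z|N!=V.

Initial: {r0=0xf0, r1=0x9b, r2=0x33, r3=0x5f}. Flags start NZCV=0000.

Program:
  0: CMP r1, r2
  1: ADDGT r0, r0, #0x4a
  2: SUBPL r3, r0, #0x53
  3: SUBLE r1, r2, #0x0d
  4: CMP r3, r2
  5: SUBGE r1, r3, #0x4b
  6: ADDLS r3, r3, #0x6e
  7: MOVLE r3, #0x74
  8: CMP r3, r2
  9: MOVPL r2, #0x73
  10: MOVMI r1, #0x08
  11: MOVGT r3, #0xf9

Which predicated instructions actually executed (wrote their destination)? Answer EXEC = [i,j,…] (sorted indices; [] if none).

EXEC = [2,3,7,9,11]

[0] flags=0011 → (cmp)
[1] flags=0011 GT?F → skip
[2] flags=0011 PL?T → r3=0x9d
[3] flags=0011 LE?T → r1=0x26
[4] flags=0011 → (cmp)
[5] flags=0011 GE?F → skip
[6] flags=0011 LS?F → skip
[7] flags=0011 LE?T → r3=0x74
[8] flags=0010 → (cmp)
[9] flags=0010 PL?T → r2=0x73
[10] flags=0010 MI?F → skip
[11] flags=0010 GT?T → r3=0xf9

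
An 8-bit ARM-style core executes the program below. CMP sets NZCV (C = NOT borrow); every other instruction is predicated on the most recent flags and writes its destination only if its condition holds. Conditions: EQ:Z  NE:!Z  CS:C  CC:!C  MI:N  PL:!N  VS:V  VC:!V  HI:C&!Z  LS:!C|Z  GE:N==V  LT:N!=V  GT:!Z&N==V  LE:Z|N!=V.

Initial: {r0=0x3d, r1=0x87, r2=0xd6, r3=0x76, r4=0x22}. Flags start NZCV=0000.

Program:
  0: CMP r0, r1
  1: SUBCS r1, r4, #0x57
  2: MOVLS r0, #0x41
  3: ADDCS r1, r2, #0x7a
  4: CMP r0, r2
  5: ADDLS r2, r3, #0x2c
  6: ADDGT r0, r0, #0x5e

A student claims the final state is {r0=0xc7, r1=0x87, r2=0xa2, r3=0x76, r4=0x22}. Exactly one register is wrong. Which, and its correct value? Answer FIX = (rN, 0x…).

0: ✓ CMP  NZCV=1001
1: · SUBCS
2: ✓ MOVLS  r0←0x41
3: · ADDCS
4: ✓ CMP  NZCV=0000
5: ✓ ADDLS  r2←0xa2
6: ✓ ADDGT  r0←0x9f

FIX = (r0, 0x9f)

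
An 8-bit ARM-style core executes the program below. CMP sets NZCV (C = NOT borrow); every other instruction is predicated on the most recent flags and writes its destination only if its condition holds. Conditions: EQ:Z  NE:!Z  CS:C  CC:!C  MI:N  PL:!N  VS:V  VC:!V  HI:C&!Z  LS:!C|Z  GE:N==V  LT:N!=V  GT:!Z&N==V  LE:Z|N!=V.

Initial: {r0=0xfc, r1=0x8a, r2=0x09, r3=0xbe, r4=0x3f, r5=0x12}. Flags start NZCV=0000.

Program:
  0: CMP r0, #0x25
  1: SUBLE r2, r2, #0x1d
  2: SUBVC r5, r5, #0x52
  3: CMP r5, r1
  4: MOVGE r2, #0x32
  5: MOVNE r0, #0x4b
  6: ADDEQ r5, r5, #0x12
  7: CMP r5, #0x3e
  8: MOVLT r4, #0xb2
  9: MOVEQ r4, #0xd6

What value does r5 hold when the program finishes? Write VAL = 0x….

[0] flags=1010 → (cmp)
[1] flags=1010 LE?T → r2=0xec
[2] flags=1010 VC?T → r5=0xc0
[3] flags=0010 → (cmp)
[4] flags=0010 GE?T → r2=0x32
[5] flags=0010 NE?T → r0=0x4b
[6] flags=0010 EQ?F → skip
[7] flags=1010 → (cmp)
[8] flags=1010 LT?T → r4=0xb2
[9] flags=1010 EQ?F → skip

VAL = 0xc0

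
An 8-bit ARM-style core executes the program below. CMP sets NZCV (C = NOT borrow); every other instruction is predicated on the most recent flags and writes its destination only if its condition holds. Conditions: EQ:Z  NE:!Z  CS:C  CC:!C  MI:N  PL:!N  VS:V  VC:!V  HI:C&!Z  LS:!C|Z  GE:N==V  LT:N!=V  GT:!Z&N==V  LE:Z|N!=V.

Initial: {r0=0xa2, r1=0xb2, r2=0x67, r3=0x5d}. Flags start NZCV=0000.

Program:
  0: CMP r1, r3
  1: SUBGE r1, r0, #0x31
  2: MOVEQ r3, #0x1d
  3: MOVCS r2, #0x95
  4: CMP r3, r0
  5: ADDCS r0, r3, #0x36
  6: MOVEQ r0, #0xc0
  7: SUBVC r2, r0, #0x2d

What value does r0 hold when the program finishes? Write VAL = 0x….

VAL = 0xa2

0: ✓ CMP  NZCV=0011
1: · SUBGE
2: · MOVEQ
3: ✓ MOVCS  r2←0x95
4: ✓ CMP  NZCV=1001
5: · ADDCS
6: · MOVEQ
7: · SUBVC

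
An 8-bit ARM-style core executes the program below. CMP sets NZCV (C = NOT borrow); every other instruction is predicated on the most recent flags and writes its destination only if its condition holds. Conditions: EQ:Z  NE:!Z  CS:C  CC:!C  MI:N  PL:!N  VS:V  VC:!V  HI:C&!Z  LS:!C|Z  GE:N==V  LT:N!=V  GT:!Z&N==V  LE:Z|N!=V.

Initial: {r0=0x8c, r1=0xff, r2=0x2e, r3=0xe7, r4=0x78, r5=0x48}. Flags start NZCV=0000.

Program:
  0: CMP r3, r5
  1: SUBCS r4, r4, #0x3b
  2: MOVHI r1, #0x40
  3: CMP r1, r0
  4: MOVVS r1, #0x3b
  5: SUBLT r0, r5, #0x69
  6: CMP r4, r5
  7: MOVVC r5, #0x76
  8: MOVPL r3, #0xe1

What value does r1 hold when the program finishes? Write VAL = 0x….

[0] flags=1010 → (cmp)
[1] flags=1010 CS?T → r4=0x3d
[2] flags=1010 HI?T → r1=0x40
[3] flags=1001 → (cmp)
[4] flags=1001 VS?T → r1=0x3b
[5] flags=1001 LT?F → skip
[6] flags=1000 → (cmp)
[7] flags=1000 VC?T → r5=0x76
[8] flags=1000 PL?F → skip

VAL = 0x3b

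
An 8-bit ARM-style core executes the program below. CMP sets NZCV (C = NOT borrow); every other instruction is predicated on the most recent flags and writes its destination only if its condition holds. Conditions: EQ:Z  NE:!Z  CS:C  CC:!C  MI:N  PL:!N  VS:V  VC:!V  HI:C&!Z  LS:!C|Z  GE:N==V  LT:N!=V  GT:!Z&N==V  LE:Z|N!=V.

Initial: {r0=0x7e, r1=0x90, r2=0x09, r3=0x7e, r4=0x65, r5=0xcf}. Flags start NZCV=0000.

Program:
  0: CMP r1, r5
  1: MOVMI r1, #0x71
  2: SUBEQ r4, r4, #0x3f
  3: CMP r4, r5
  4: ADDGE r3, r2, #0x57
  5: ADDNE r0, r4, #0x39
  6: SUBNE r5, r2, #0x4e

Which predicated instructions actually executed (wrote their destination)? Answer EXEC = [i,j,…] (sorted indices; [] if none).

EXEC = [1,4,5,6]

0: ✓ CMP  NZCV=1000
1: ✓ MOVMI  r1←0x71
2: · SUBEQ
3: ✓ CMP  NZCV=1001
4: ✓ ADDGE  r3←0x60
5: ✓ ADDNE  r0←0x9e
6: ✓ SUBNE  r5←0xbb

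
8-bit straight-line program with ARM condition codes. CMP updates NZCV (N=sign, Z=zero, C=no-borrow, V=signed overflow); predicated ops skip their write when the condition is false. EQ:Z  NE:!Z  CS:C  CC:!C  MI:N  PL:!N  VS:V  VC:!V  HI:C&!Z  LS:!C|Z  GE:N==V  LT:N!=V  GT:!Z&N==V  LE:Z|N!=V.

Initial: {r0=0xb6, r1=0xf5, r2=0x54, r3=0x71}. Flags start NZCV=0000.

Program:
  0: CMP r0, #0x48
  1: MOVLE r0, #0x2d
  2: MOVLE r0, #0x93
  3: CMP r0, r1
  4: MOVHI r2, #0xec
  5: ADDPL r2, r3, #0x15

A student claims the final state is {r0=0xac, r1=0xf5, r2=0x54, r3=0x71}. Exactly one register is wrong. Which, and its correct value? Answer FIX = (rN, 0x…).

0: ✓ CMP  NZCV=0011
1: ✓ MOVLE  r0←0x2d
2: ✓ MOVLE  r0←0x93
3: ✓ CMP  NZCV=1000
4: · MOVHI
5: · ADDPL

FIX = (r0, 0x93)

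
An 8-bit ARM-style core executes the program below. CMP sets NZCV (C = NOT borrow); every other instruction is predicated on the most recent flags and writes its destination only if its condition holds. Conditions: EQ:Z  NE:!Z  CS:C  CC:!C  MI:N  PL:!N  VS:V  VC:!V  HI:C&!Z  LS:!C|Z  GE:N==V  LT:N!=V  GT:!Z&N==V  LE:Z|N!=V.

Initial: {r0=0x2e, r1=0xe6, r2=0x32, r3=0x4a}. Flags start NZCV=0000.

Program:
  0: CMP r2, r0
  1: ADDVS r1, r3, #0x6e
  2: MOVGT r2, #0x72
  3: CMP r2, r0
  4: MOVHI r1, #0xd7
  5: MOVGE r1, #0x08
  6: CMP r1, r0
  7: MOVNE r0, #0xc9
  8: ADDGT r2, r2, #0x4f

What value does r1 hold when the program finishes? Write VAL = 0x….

VAL = 0x08

[0] flags=0010 → (cmp)
[1] flags=0010 VS?F → skip
[2] flags=0010 GT?T → r2=0x72
[3] flags=0010 → (cmp)
[4] flags=0010 HI?T → r1=0xd7
[5] flags=0010 GE?T → r1=0x08
[6] flags=1000 → (cmp)
[7] flags=1000 NE?T → r0=0xc9
[8] flags=1000 GT?F → skip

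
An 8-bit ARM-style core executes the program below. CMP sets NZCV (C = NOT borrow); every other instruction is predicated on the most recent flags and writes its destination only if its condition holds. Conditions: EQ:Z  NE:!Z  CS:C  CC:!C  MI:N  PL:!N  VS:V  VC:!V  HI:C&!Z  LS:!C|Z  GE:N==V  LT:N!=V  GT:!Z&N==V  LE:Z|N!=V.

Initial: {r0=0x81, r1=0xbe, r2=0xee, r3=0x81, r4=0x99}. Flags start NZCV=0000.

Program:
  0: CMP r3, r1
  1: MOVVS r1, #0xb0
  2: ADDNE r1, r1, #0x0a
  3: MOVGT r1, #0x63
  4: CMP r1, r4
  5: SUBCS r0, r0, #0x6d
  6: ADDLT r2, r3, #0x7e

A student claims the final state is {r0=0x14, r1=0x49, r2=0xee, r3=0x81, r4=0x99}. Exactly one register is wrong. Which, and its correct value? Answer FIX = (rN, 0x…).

0: ✓ CMP  NZCV=1000
1: · MOVVS
2: ✓ ADDNE  r1←0xc8
3: · MOVGT
4: ✓ CMP  NZCV=0010
5: ✓ SUBCS  r0←0x14
6: · ADDLT

FIX = (r1, 0xc8)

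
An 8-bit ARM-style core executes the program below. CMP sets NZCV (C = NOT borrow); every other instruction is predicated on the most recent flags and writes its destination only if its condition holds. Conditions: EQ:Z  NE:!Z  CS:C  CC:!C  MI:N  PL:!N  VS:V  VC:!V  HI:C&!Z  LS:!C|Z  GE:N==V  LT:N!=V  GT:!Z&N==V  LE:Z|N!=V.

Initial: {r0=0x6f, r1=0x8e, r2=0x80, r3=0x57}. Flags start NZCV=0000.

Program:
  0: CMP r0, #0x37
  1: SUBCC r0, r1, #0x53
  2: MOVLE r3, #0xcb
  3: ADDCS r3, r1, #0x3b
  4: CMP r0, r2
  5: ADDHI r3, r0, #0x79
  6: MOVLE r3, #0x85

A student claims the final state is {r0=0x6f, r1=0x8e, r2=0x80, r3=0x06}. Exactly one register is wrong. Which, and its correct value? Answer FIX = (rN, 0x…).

[0] flags=0010 → (cmp)
[1] flags=0010 CC?F → skip
[2] flags=0010 LE?F → skip
[3] flags=0010 CS?T → r3=0xc9
[4] flags=1001 → (cmp)
[5] flags=1001 HI?F → skip
[6] flags=1001 LE?F → skip

FIX = (r3, 0xc9)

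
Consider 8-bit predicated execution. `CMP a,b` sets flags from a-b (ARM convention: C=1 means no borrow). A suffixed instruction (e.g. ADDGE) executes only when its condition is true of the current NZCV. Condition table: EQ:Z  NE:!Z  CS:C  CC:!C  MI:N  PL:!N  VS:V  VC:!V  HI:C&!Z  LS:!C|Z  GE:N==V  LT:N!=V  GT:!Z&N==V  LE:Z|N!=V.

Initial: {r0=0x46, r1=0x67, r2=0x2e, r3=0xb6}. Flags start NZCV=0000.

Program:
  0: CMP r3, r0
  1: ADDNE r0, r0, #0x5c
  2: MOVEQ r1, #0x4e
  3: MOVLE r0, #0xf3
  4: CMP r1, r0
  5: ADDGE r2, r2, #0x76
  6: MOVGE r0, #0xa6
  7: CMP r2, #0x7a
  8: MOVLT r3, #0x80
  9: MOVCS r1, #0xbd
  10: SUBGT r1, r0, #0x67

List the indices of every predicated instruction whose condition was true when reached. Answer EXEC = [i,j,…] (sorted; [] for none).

EXEC = [1,3,5,6,8,9]

0: ✓ CMP  NZCV=0011
1: ✓ ADDNE  r0←0xa2
2: · MOVEQ
3: ✓ MOVLE  r0←0xf3
4: ✓ CMP  NZCV=0000
5: ✓ ADDGE  r2←0xa4
6: ✓ MOVGE  r0←0xa6
7: ✓ CMP  NZCV=0011
8: ✓ MOVLT  r3←0x80
9: ✓ MOVCS  r1←0xbd
10: · SUBGT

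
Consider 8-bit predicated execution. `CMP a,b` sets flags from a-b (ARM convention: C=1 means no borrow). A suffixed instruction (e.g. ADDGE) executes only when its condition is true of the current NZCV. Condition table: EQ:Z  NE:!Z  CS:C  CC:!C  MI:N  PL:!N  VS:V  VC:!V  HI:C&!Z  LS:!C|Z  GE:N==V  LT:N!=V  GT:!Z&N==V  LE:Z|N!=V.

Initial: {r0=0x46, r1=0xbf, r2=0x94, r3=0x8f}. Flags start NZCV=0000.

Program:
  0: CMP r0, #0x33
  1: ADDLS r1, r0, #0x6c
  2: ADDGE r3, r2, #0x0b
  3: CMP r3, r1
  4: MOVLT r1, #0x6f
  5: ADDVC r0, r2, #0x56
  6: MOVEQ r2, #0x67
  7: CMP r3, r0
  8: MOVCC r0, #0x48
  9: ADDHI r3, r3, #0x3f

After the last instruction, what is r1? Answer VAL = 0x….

VAL = 0x6f

0: ✓ CMP  NZCV=0010
1: · ADDLS
2: ✓ ADDGE  r3←0x9f
3: ✓ CMP  NZCV=1000
4: ✓ MOVLT  r1←0x6f
5: ✓ ADDVC  r0←0xea
6: · MOVEQ
7: ✓ CMP  NZCV=1000
8: ✓ MOVCC  r0←0x48
9: · ADDHI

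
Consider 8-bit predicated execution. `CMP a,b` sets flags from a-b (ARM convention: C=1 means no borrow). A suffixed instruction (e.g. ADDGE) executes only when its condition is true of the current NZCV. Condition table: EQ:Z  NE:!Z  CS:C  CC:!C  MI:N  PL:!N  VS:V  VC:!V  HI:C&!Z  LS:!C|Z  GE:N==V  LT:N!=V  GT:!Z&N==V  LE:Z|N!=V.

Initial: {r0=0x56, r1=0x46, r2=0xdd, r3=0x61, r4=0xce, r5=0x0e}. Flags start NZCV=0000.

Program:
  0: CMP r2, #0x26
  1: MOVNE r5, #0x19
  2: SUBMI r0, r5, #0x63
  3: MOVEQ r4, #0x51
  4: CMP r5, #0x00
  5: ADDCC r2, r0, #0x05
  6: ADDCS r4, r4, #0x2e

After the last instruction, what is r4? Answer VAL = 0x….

0: ✓ CMP  NZCV=1010
1: ✓ MOVNE  r5←0x19
2: ✓ SUBMI  r0←0xb6
3: · MOVEQ
4: ✓ CMP  NZCV=0010
5: · ADDCC
6: ✓ ADDCS  r4←0xfc

VAL = 0xfc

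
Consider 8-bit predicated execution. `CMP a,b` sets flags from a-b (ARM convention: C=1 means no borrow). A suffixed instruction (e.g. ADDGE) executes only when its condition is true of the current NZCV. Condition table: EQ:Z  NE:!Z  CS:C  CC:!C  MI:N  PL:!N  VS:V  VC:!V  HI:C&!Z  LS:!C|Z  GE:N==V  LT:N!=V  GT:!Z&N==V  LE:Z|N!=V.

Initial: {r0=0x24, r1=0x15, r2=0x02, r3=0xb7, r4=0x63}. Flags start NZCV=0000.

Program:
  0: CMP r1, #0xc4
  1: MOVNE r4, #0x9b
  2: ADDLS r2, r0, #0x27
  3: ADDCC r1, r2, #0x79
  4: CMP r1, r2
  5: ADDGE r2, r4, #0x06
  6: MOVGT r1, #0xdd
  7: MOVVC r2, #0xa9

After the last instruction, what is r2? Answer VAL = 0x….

0: ✓ CMP  NZCV=0000
1: ✓ MOVNE  r4←0x9b
2: ✓ ADDLS  r2←0x4b
3: ✓ ADDCC  r1←0xc4
4: ✓ CMP  NZCV=0011
5: · ADDGE
6: · MOVGT
7: · MOVVC

VAL = 0x4b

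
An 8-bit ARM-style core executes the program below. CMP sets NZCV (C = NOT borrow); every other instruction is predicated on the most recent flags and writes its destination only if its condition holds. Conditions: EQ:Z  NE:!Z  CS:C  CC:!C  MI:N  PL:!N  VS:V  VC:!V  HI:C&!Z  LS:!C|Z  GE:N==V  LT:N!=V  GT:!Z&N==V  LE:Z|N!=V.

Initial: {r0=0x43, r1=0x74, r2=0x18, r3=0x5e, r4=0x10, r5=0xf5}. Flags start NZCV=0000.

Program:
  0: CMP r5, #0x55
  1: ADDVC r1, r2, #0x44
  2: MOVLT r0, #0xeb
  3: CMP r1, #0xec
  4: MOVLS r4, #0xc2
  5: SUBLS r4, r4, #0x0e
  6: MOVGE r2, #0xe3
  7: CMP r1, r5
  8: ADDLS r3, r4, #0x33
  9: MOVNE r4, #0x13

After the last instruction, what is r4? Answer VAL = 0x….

[0] flags=1010 → (cmp)
[1] flags=1010 VC?T → r1=0x5c
[2] flags=1010 LT?T → r0=0xeb
[3] flags=0000 → (cmp)
[4] flags=0000 LS?T → r4=0xc2
[5] flags=0000 LS?T → r4=0xb4
[6] flags=0000 GE?T → r2=0xe3
[7] flags=0000 → (cmp)
[8] flags=0000 LS?T → r3=0xe7
[9] flags=0000 NE?T → r4=0x13

VAL = 0x13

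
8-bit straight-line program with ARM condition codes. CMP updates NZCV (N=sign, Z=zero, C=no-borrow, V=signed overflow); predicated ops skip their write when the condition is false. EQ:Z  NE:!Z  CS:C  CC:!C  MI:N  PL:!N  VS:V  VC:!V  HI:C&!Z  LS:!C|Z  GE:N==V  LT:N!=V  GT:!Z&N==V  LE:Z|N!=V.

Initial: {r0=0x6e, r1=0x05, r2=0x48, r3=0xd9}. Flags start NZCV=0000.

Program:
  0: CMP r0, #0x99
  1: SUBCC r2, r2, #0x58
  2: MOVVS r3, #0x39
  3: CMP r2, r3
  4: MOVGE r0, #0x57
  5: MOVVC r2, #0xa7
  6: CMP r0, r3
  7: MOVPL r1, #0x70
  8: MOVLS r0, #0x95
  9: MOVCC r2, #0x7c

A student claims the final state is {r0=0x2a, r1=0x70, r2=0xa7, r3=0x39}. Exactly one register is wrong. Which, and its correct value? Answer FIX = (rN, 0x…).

[0] flags=1001 → (cmp)
[1] flags=1001 CC?T → r2=0xf0
[2] flags=1001 VS?T → r3=0x39
[3] flags=1010 → (cmp)
[4] flags=1010 GE?F → skip
[5] flags=1010 VC?T → r2=0xa7
[6] flags=0010 → (cmp)
[7] flags=0010 PL?T → r1=0x70
[8] flags=0010 LS?F → skip
[9] flags=0010 CC?F → skip

FIX = (r0, 0x6e)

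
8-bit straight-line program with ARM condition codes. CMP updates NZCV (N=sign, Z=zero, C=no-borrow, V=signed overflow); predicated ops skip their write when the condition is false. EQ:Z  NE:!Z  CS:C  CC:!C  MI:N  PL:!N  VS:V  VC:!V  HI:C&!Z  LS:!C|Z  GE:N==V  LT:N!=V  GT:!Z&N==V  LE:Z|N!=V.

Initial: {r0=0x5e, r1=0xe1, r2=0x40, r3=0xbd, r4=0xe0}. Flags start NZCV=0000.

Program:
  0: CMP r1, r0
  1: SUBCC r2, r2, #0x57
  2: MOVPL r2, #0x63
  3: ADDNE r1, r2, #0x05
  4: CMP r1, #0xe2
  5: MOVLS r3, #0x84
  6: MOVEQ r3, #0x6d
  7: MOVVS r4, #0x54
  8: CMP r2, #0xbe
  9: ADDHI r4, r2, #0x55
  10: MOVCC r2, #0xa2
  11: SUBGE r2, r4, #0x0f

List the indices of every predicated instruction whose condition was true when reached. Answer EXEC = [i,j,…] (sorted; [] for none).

EXEC = [3,5,10,11]

[0] flags=1010 → (cmp)
[1] flags=1010 CC?F → skip
[2] flags=1010 PL?F → skip
[3] flags=1010 NE?T → r1=0x45
[4] flags=0000 → (cmp)
[5] flags=0000 LS?T → r3=0x84
[6] flags=0000 EQ?F → skip
[7] flags=0000 VS?F → skip
[8] flags=1001 → (cmp)
[9] flags=1001 HI?F → skip
[10] flags=1001 CC?T → r2=0xa2
[11] flags=1001 GE?T → r2=0xd1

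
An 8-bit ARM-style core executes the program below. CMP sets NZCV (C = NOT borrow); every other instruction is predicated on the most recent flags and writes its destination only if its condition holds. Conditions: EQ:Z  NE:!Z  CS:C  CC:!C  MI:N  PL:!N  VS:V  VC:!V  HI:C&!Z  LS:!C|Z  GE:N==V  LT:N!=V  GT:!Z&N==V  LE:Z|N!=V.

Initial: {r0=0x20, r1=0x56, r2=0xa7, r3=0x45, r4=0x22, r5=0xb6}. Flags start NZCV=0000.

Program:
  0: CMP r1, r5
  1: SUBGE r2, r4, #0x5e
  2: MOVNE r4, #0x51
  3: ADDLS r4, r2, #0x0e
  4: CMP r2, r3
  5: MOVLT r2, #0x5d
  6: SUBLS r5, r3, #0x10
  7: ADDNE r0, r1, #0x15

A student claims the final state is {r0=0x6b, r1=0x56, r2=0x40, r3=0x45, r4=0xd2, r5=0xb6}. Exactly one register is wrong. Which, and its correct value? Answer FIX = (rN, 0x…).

FIX = (r2, 0x5d)

0: ✓ CMP  NZCV=1001
1: ✓ SUBGE  r2←0xc4
2: ✓ MOVNE  r4←0x51
3: ✓ ADDLS  r4←0xd2
4: ✓ CMP  NZCV=0011
5: ✓ MOVLT  r2←0x5d
6: · SUBLS
7: ✓ ADDNE  r0←0x6b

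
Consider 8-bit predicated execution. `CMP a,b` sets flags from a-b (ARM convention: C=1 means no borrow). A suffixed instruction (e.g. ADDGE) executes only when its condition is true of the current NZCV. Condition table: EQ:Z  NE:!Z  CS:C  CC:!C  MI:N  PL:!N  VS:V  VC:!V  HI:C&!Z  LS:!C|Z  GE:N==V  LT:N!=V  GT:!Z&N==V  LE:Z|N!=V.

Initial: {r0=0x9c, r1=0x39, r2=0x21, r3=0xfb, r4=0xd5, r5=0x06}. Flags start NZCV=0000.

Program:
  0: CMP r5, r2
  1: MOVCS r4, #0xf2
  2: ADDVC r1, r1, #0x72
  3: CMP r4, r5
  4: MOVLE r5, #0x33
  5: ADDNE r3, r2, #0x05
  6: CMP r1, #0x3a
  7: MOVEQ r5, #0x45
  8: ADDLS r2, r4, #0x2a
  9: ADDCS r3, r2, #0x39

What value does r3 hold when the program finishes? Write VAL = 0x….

VAL = 0x5a

0: ✓ CMP  NZCV=1000
1: · MOVCS
2: ✓ ADDVC  r1←0xab
3: ✓ CMP  NZCV=1010
4: ✓ MOVLE  r5←0x33
5: ✓ ADDNE  r3←0x26
6: ✓ CMP  NZCV=0011
7: · MOVEQ
8: · ADDLS
9: ✓ ADDCS  r3←0x5a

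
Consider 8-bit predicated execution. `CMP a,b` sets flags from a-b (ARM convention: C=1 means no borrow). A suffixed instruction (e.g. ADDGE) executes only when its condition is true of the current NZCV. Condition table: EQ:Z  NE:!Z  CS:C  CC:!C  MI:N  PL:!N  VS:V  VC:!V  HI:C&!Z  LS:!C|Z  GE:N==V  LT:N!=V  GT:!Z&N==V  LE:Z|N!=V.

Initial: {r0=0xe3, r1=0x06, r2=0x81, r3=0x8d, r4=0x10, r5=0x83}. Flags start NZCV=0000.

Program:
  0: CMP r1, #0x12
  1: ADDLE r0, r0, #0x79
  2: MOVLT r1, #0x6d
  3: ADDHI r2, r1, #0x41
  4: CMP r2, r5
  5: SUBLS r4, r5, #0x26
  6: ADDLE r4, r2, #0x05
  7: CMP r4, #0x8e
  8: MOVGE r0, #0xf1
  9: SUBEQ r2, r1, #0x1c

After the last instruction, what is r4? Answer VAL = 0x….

[0] flags=1000 → (cmp)
[1] flags=1000 LE?T → r0=0x5c
[2] flags=1000 LT?T → r1=0x6d
[3] flags=1000 HI?F → skip
[4] flags=1000 → (cmp)
[5] flags=1000 LS?T → r4=0x5d
[6] flags=1000 LE?T → r4=0x86
[7] flags=1000 → (cmp)
[8] flags=1000 GE?F → skip
[9] flags=1000 EQ?F → skip

VAL = 0x86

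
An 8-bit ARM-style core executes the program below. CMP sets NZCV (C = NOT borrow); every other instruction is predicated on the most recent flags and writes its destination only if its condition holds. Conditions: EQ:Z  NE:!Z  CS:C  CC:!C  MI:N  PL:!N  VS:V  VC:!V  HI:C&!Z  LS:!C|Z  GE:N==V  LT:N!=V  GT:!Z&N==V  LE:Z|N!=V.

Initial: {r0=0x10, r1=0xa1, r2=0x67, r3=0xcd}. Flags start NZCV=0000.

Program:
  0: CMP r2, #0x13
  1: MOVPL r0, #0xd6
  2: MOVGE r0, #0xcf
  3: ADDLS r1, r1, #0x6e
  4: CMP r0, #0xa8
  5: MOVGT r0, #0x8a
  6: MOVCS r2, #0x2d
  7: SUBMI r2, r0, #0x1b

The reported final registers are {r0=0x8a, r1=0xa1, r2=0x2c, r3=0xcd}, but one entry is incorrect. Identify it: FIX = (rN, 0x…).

0: ✓ CMP  NZCV=0010
1: ✓ MOVPL  r0←0xd6
2: ✓ MOVGE  r0←0xcf
3: · ADDLS
4: ✓ CMP  NZCV=0010
5: ✓ MOVGT  r0←0x8a
6: ✓ MOVCS  r2←0x2d
7: · SUBMI

FIX = (r2, 0x2d)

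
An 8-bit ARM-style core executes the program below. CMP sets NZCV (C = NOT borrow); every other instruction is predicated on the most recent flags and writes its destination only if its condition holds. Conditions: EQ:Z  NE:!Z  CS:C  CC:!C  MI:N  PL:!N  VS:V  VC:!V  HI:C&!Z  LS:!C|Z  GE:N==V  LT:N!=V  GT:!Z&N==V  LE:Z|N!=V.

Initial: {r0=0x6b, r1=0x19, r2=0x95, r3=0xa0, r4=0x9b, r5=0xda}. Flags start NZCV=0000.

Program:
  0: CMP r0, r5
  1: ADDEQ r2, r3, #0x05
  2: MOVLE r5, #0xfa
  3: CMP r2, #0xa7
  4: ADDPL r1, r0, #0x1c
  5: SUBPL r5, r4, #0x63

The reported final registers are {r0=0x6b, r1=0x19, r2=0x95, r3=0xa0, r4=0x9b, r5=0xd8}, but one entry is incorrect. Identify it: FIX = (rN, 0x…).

[0] flags=1001 → (cmp)
[1] flags=1001 EQ?F → skip
[2] flags=1001 LE?F → skip
[3] flags=1000 → (cmp)
[4] flags=1000 PL?F → skip
[5] flags=1000 PL?F → skip

FIX = (r5, 0xda)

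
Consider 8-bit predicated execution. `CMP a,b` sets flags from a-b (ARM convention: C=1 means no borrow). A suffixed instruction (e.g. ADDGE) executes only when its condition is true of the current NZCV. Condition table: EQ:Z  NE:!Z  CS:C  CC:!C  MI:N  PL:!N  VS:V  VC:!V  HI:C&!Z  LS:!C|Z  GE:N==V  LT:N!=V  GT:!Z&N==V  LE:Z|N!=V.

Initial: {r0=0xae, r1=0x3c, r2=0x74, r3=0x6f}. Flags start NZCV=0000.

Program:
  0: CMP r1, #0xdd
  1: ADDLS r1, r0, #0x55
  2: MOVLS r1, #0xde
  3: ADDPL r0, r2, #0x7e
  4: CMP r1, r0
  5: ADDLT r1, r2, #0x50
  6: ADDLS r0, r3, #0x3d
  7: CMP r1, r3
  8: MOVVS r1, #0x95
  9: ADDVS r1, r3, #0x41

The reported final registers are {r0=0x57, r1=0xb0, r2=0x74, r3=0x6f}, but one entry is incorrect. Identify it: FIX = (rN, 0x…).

0: ✓ CMP  NZCV=0000
1: ✓ ADDLS  r1←0x03
2: ✓ MOVLS  r1←0xde
3: ✓ ADDPL  r0←0xf2
4: ✓ CMP  NZCV=1000
5: ✓ ADDLT  r1←0xc4
6: ✓ ADDLS  r0←0xac
7: ✓ CMP  NZCV=0011
8: ✓ MOVVS  r1←0x95
9: ✓ ADDVS  r1←0xb0

FIX = (r0, 0xac)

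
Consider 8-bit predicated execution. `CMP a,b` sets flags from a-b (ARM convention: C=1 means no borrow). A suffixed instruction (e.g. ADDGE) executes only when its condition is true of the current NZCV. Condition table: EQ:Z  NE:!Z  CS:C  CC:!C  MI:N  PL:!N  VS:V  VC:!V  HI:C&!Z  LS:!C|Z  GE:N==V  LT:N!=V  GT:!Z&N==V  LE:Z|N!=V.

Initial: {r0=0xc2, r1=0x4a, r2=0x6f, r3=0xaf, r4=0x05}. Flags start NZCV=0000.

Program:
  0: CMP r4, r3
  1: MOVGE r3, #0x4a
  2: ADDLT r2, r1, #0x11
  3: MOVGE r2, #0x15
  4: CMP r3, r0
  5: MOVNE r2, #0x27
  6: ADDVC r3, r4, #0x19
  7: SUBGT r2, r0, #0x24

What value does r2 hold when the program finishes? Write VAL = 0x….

[0] flags=0000 → (cmp)
[1] flags=0000 GE?T → r3=0x4a
[2] flags=0000 LT?F → skip
[3] flags=0000 GE?T → r2=0x15
[4] flags=1001 → (cmp)
[5] flags=1001 NE?T → r2=0x27
[6] flags=1001 VC?F → skip
[7] flags=1001 GT?T → r2=0x9e

VAL = 0x9e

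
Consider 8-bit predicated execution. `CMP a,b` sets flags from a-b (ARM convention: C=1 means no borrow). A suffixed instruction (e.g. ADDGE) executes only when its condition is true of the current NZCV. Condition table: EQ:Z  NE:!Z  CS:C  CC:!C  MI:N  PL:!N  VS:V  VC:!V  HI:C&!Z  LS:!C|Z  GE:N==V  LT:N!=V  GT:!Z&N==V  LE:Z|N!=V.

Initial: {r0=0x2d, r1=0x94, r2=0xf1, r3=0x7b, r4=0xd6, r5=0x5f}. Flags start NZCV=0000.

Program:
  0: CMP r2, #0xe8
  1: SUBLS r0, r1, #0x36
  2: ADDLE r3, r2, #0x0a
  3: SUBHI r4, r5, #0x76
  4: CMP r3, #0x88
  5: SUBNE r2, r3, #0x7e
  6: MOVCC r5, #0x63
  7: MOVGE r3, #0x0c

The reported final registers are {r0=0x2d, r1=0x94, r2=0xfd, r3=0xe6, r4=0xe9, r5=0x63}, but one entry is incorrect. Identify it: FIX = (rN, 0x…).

0: ✓ CMP  NZCV=0010
1: · SUBLS
2: · ADDLE
3: ✓ SUBHI  r4←0xe9
4: ✓ CMP  NZCV=1001
5: ✓ SUBNE  r2←0xfd
6: ✓ MOVCC  r5←0x63
7: ✓ MOVGE  r3←0x0c

FIX = (r3, 0x0c)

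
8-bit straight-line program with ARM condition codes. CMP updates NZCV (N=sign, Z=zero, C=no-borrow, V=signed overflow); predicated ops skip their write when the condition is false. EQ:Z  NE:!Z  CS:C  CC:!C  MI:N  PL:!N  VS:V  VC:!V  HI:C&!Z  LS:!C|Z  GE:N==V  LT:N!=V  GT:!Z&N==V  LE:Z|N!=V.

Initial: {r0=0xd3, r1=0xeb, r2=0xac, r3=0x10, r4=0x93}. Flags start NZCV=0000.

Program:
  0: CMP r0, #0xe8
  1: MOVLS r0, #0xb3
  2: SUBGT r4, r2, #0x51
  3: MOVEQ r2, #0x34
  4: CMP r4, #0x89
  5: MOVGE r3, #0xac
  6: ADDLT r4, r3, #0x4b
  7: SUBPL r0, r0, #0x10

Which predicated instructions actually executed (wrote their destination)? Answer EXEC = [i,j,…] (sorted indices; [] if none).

0: ✓ CMP  NZCV=1000
1: ✓ MOVLS  r0←0xb3
2: · SUBGT
3: · MOVEQ
4: ✓ CMP  NZCV=0010
5: ✓ MOVGE  r3←0xac
6: · ADDLT
7: ✓ SUBPL  r0←0xa3

EXEC = [1,5,7]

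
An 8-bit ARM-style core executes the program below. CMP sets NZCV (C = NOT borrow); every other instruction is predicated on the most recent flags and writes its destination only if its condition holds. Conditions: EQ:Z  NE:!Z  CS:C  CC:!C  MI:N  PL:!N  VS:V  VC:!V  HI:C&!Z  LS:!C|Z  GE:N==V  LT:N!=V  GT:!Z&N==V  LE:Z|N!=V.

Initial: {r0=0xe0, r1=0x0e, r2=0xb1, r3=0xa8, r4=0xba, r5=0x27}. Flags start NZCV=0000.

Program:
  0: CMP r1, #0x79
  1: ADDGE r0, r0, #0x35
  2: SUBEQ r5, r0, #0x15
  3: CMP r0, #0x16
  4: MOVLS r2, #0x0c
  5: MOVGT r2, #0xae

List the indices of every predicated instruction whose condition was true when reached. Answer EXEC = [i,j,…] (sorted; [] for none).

[0] flags=1000 → (cmp)
[1] flags=1000 GE?F → skip
[2] flags=1000 EQ?F → skip
[3] flags=1010 → (cmp)
[4] flags=1010 LS?F → skip
[5] flags=1010 GT?F → skip

EXEC = []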